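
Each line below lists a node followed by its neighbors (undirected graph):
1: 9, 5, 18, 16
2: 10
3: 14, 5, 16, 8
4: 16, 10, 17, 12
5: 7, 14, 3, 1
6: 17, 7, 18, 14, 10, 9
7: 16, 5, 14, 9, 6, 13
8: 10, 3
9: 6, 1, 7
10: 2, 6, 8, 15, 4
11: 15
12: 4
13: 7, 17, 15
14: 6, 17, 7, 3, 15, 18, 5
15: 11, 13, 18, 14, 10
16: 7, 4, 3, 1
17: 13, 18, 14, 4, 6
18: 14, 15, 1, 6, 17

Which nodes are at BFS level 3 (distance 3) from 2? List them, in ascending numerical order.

3, 7, 9, 11, 12, 13, 14, 16, 17, 18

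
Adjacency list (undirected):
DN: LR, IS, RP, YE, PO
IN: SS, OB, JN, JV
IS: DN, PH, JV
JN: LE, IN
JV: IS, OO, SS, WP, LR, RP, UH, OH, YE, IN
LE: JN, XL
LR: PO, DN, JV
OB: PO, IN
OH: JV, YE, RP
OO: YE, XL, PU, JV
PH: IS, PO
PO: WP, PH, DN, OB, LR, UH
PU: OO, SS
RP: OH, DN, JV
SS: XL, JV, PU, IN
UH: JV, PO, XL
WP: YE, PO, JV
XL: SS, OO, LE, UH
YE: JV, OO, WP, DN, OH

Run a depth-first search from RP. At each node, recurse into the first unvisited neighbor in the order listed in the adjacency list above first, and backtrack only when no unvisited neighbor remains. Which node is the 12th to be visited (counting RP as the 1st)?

SS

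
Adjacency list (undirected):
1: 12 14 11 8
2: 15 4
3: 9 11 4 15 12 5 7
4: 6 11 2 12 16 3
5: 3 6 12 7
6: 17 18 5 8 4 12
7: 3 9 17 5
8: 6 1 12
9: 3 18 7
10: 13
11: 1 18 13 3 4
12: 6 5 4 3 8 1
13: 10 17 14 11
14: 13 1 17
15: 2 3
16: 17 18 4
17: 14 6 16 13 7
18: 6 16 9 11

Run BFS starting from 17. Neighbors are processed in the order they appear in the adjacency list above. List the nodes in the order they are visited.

Visit 17; enqueue 14, 6, 16, 13, 7 → queue [14, 6, 16, 13, 7]
Visit 14; enqueue 1 → queue [6, 16, 13, 7, 1]
Visit 6; enqueue 18, 5, 8, 4, 12 → queue [16, 13, 7, 1, 18, 5, 8, 4, 12]
Visit 16 → queue [13, 7, 1, 18, 5, 8, 4, 12]
Visit 13; enqueue 10, 11 → queue [7, 1, 18, 5, 8, 4, 12, 10, 11]
Visit 7; enqueue 3, 9 → queue [1, 18, 5, 8, 4, 12, 10, 11, 3, 9]
Visit 1 → queue [18, 5, 8, 4, 12, 10, 11, 3, 9]
Visit 18 → queue [5, 8, 4, 12, 10, 11, 3, 9]
Visit 5 → queue [8, 4, 12, 10, 11, 3, 9]
Visit 8 → queue [4, 12, 10, 11, 3, 9]
Visit 4; enqueue 2 → queue [12, 10, 11, 3, 9, 2]
Visit 12 → queue [10, 11, 3, 9, 2]
Visit 10 → queue [11, 3, 9, 2]
Visit 11 → queue [3, 9, 2]
Visit 3; enqueue 15 → queue [9, 2, 15]
Visit 9 → queue [2, 15]
Visit 2 → queue [15]
Visit 15 → queue []

17 -> 14 -> 6 -> 16 -> 13 -> 7 -> 1 -> 18 -> 5 -> 8 -> 4 -> 12 -> 10 -> 11 -> 3 -> 9 -> 2 -> 15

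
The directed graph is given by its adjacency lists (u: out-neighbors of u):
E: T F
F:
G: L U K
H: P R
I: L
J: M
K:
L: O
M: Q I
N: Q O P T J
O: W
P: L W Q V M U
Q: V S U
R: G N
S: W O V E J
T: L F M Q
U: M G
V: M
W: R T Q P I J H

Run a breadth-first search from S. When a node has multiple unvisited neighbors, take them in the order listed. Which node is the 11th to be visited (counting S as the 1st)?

I

Visit S; enqueue W, O, V, E, J → queue [W, O, V, E, J]
Visit W; enqueue R, T, Q, P, I, H → queue [O, V, E, J, R, T, Q, P, I, H]
Visit O → queue [V, E, J, R, T, Q, P, I, H]
Visit V; enqueue M → queue [E, J, R, T, Q, P, I, H, M]
Visit E; enqueue F → queue [J, R, T, Q, P, I, H, M, F]
Visit J → queue [R, T, Q, P, I, H, M, F]
Visit R; enqueue G, N → queue [T, Q, P, I, H, M, F, G, N]
Visit T; enqueue L → queue [Q, P, I, H, M, F, G, N, L]
Visit Q; enqueue U → queue [P, I, H, M, F, G, N, L, U]
Visit P → queue [I, H, M, F, G, N, L, U]
Visit I → queue [H, M, F, G, N, L, U]
Visit H → queue [M, F, G, N, L, U]
Visit M → queue [F, G, N, L, U]
Visit F → queue [G, N, L, U]
Visit G; enqueue K → queue [N, L, U, K]
Visit N → queue [L, U, K]
Visit L → queue [U, K]
Visit U → queue [K]
Visit K → queue []

Visit order: S, W, O, V, E, J, R, T, Q, P, I, H, M, F, G, N, L, U, K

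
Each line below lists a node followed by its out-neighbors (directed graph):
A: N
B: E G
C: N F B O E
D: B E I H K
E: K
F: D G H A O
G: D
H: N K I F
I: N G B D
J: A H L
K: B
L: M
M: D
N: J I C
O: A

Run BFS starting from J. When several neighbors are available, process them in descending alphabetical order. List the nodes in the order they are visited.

J → L → H → A → M → N → K → I → F → D → C → B → G → O → E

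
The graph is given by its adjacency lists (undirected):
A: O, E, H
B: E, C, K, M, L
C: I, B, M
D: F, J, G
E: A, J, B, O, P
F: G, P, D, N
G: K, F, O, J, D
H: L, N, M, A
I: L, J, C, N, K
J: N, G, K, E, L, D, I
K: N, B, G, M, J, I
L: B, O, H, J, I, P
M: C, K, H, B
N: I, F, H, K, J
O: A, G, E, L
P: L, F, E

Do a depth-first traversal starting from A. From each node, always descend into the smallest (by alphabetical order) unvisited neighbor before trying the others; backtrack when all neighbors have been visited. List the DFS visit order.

A, E, B, C, I, J, D, F, G, K, M, H, L, O, P, N

Visit A
A → E
E → B
B → C
C → I
I → J
J → D
D → F
F → G
G → K
K → M
M → H
H → L
L → O
L → P
H → N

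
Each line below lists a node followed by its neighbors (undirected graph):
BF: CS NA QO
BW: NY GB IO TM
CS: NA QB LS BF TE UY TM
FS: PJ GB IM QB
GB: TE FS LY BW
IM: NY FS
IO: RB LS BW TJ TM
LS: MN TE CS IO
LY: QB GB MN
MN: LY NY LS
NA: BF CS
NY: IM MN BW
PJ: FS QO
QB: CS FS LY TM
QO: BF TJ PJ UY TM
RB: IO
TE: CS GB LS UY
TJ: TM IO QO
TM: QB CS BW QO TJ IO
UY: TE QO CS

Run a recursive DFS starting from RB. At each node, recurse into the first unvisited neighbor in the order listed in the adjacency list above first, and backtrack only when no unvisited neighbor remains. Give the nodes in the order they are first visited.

Visit RB
RB → IO
IO → LS
LS → MN
MN → LY
LY → QB
QB → CS
CS → NA
NA → BF
BF → QO
QO → TJ
TJ → TM
TM → BW
BW → NY
NY → IM
IM → FS
FS → PJ
FS → GB
GB → TE
TE → UY

RB -> IO -> LS -> MN -> LY -> QB -> CS -> NA -> BF -> QO -> TJ -> TM -> BW -> NY -> IM -> FS -> PJ -> GB -> TE -> UY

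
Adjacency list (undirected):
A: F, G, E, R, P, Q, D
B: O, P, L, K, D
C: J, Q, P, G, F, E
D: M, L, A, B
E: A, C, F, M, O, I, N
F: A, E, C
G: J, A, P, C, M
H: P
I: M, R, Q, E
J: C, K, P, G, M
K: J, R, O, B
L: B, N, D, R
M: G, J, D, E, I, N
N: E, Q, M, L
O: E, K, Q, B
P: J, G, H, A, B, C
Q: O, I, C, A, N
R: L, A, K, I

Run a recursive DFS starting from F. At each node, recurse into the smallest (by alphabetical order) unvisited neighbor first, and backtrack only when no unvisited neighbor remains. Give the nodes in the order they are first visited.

Visit F
F → A
A → D
D → B
B → K
K → J
J → C
C → E
E → I
I → M
M → G
G → P
P → H
M → N
N → L
L → R
N → Q
Q → O

F, A, D, B, K, J, C, E, I, M, G, P, H, N, L, R, Q, O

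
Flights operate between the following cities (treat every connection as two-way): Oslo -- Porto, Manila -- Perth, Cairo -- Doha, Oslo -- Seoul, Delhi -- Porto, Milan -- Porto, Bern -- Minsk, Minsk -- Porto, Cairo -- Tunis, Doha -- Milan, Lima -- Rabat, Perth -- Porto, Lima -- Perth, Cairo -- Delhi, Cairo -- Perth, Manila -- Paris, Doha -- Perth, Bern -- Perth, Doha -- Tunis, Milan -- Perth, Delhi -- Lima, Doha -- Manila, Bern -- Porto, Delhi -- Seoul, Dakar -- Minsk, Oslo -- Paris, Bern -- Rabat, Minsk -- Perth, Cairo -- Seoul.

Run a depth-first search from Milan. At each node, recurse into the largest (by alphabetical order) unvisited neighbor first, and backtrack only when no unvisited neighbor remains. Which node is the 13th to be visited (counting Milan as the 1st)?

Visit Milan
Milan → Porto
Porto → Perth
Perth → Minsk
Minsk → Dakar
Minsk → Bern
Bern → Rabat
Rabat → Lima
Lima → Delhi
Delhi → Seoul
Seoul → Oslo
Oslo → Paris
Paris → Manila
Manila → Doha
Doha → Tunis
Tunis → Cairo

Visit order: Milan, Porto, Perth, Minsk, Dakar, Bern, Rabat, Lima, Delhi, Seoul, Oslo, Paris, Manila, Doha, Tunis, Cairo

Manila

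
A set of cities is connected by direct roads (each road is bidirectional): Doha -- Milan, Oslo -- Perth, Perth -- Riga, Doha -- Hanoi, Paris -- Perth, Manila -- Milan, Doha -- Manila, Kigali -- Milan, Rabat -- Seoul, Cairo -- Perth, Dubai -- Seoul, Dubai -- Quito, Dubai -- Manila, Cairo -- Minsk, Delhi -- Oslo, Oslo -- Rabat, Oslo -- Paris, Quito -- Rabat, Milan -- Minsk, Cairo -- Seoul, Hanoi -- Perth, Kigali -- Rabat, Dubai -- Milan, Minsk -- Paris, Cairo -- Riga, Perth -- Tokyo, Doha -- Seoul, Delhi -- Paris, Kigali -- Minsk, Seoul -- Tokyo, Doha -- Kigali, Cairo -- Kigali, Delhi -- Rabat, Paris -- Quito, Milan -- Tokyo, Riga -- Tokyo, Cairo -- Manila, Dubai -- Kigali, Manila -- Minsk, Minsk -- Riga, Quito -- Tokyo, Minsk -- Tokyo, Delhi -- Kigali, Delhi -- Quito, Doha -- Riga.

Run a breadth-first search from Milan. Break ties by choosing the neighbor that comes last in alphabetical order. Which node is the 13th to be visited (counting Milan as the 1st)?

Cairo

Visit Milan; enqueue Tokyo, Minsk, Manila, Kigali, Dubai, Doha → queue [Tokyo, Minsk, Manila, Kigali, Dubai, Doha]
Visit Tokyo; enqueue Seoul, Riga, Quito, Perth → queue [Minsk, Manila, Kigali, Dubai, Doha, Seoul, Riga, Quito, Perth]
Visit Minsk; enqueue Paris, Cairo → queue [Manila, Kigali, Dubai, Doha, Seoul, Riga, Quito, Perth, Paris, Cairo]
Visit Manila → queue [Kigali, Dubai, Doha, Seoul, Riga, Quito, Perth, Paris, Cairo]
Visit Kigali; enqueue Rabat, Delhi → queue [Dubai, Doha, Seoul, Riga, Quito, Perth, Paris, Cairo, Rabat, Delhi]
Visit Dubai → queue [Doha, Seoul, Riga, Quito, Perth, Paris, Cairo, Rabat, Delhi]
Visit Doha; enqueue Hanoi → queue [Seoul, Riga, Quito, Perth, Paris, Cairo, Rabat, Delhi, Hanoi]
Visit Seoul → queue [Riga, Quito, Perth, Paris, Cairo, Rabat, Delhi, Hanoi]
Visit Riga → queue [Quito, Perth, Paris, Cairo, Rabat, Delhi, Hanoi]
Visit Quito → queue [Perth, Paris, Cairo, Rabat, Delhi, Hanoi]
Visit Perth; enqueue Oslo → queue [Paris, Cairo, Rabat, Delhi, Hanoi, Oslo]
Visit Paris → queue [Cairo, Rabat, Delhi, Hanoi, Oslo]
Visit Cairo → queue [Rabat, Delhi, Hanoi, Oslo]
Visit Rabat → queue [Delhi, Hanoi, Oslo]
Visit Delhi → queue [Hanoi, Oslo]
Visit Hanoi → queue [Oslo]
Visit Oslo → queue []

Visit order: Milan, Tokyo, Minsk, Manila, Kigali, Dubai, Doha, Seoul, Riga, Quito, Perth, Paris, Cairo, Rabat, Delhi, Hanoi, Oslo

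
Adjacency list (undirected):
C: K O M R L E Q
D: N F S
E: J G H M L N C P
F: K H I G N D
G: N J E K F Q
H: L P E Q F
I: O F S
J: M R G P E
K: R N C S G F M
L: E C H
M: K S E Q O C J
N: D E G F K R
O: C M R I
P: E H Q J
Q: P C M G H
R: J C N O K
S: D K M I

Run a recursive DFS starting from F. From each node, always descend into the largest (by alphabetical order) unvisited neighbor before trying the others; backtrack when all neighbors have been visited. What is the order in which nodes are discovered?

Visit F
F → N
N → R
R → O
O → M
M → S
S → K
K → G
G → Q
Q → P
P → J
J → E
E → L
L → H
L → C
S → I
S → D

F -> N -> R -> O -> M -> S -> K -> G -> Q -> P -> J -> E -> L -> H -> C -> I -> D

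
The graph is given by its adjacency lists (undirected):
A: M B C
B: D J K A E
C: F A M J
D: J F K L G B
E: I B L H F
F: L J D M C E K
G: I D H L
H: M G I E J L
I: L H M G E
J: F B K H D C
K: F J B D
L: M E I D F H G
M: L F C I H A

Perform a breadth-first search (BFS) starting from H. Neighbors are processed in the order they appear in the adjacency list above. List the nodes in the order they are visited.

H, M, G, I, E, J, L, F, C, A, D, B, K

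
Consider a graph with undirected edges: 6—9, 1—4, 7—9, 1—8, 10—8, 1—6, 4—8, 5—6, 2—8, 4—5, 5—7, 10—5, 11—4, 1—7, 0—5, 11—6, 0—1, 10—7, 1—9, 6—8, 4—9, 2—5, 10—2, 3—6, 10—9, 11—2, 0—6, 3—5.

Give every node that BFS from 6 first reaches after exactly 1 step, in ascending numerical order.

0, 1, 3, 5, 8, 9, 11

Level 0: 6
Level 1: 0, 1, 3, 5, 8, 9, 11
Level 2: 2, 4, 7, 10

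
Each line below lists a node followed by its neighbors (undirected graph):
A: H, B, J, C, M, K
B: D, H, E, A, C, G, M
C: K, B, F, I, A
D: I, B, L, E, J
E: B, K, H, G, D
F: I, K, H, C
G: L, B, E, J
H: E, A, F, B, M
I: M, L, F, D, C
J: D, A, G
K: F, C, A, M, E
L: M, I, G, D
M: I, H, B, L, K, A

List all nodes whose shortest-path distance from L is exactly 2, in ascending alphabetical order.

A, B, C, E, F, H, J, K

Level 0: L
Level 1: D, G, I, M
Level 2: A, B, C, E, F, H, J, K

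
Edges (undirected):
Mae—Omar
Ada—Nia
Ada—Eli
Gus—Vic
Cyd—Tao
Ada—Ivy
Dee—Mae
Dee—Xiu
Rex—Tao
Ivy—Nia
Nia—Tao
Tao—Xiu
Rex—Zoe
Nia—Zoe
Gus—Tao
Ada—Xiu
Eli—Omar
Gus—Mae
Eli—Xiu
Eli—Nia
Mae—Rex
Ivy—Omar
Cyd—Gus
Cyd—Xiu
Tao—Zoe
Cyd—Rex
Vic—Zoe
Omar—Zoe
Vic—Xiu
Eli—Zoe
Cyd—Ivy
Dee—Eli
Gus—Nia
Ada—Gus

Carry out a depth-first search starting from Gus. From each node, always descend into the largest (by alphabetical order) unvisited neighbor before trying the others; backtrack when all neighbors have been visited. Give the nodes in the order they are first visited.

Visit Gus
Gus → Vic
Vic → Zoe
Zoe → Tao
Tao → Xiu
Xiu → Eli
Eli → Omar
Omar → Mae
Mae → Rex
Rex → Cyd
Cyd → Ivy
Ivy → Nia
Nia → Ada
Mae → Dee

Gus -> Vic -> Zoe -> Tao -> Xiu -> Eli -> Omar -> Mae -> Rex -> Cyd -> Ivy -> Nia -> Ada -> Dee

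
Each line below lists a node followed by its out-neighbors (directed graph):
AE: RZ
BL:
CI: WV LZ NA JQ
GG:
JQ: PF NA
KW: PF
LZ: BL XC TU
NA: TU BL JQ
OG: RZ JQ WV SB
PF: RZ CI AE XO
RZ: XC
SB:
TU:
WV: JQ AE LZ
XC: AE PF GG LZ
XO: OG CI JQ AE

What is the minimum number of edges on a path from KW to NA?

Level 0: KW
Level 1: PF
Level 2: AE, CI, RZ, XO
Level 3: JQ, LZ, NA, OG, WV, XC
Level 4: BL, GG, SB, TU
NA first appears at level 3.

3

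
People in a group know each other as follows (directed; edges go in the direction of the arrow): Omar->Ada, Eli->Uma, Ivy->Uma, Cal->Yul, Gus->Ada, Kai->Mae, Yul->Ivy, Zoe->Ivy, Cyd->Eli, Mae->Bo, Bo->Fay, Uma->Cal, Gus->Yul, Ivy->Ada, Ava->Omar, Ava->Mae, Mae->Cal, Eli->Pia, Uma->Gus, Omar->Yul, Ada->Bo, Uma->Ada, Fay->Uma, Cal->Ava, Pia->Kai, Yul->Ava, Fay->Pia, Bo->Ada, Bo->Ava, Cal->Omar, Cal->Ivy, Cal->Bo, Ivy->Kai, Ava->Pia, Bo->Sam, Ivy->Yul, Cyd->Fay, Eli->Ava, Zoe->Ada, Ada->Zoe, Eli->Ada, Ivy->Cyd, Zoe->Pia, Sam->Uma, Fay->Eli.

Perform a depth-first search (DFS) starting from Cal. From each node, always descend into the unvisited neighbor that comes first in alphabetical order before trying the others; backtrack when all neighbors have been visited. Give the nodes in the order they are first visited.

Cal → Ava → Mae → Bo → Ada → Zoe → Ivy → Cyd → Eli → Pia → Kai → Uma → Gus → Yul → Fay → Sam → Omar

Visit Cal
Cal → Ava
Ava → Mae
Mae → Bo
Bo → Ada
Ada → Zoe
Zoe → Ivy
Ivy → Cyd
Cyd → Eli
Eli → Pia
Pia → Kai
Eli → Uma
Uma → Gus
Gus → Yul
Cyd → Fay
Bo → Sam
Ava → Omar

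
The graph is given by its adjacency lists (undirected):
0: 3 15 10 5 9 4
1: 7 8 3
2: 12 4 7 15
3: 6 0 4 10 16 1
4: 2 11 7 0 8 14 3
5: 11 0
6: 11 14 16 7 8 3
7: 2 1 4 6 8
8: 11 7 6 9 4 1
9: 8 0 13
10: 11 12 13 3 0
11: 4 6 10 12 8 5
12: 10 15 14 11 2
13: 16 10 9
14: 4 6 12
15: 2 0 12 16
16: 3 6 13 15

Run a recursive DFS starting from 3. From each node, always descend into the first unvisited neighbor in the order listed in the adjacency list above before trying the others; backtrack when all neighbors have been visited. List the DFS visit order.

3, 6, 11, 4, 2, 12, 10, 13, 16, 15, 0, 5, 9, 8, 7, 1, 14

Visit 3
3 → 6
6 → 11
11 → 4
4 → 2
2 → 12
12 → 10
10 → 13
13 → 16
16 → 15
15 → 0
0 → 5
0 → 9
9 → 8
8 → 7
7 → 1
12 → 14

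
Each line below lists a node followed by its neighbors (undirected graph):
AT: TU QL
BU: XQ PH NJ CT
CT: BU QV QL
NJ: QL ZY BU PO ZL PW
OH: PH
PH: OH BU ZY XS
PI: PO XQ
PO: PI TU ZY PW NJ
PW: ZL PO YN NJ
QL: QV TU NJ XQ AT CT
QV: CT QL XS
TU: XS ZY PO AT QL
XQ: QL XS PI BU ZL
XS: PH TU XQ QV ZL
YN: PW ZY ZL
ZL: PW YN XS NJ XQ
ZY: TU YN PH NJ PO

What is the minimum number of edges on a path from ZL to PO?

2

Level 0: ZL
Level 1: NJ, PW, XQ, XS, YN
Level 2: BU, PH, PI, PO, QL, QV, TU, ZY
Level 3: AT, CT, OH
PO first appears at level 2.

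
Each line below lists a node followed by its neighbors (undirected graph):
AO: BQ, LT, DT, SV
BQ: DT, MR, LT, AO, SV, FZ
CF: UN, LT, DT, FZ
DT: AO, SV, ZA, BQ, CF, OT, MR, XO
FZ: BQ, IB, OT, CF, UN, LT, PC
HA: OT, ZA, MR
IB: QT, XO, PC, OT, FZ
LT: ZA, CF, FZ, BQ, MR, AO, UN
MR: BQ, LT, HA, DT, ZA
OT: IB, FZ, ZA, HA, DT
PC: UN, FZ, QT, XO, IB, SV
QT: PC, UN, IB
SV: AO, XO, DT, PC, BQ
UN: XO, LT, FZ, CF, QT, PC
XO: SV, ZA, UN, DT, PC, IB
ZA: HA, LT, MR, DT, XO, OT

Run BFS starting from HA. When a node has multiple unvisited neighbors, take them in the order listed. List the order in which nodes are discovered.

HA, OT, ZA, MR, IB, FZ, DT, LT, XO, BQ, QT, PC, CF, UN, AO, SV

Visit HA; enqueue OT, ZA, MR → queue [OT, ZA, MR]
Visit OT; enqueue IB, FZ, DT → queue [ZA, MR, IB, FZ, DT]
Visit ZA; enqueue LT, XO → queue [MR, IB, FZ, DT, LT, XO]
Visit MR; enqueue BQ → queue [IB, FZ, DT, LT, XO, BQ]
Visit IB; enqueue QT, PC → queue [FZ, DT, LT, XO, BQ, QT, PC]
Visit FZ; enqueue CF, UN → queue [DT, LT, XO, BQ, QT, PC, CF, UN]
Visit DT; enqueue AO, SV → queue [LT, XO, BQ, QT, PC, CF, UN, AO, SV]
Visit LT → queue [XO, BQ, QT, PC, CF, UN, AO, SV]
Visit XO → queue [BQ, QT, PC, CF, UN, AO, SV]
Visit BQ → queue [QT, PC, CF, UN, AO, SV]
Visit QT → queue [PC, CF, UN, AO, SV]
Visit PC → queue [CF, UN, AO, SV]
Visit CF → queue [UN, AO, SV]
Visit UN → queue [AO, SV]
Visit AO → queue [SV]
Visit SV → queue []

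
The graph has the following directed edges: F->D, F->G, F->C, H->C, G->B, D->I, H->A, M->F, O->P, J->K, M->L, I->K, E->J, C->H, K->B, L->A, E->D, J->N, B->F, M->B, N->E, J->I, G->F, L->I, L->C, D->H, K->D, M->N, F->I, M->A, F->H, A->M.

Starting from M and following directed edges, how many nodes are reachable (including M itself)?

14

BFS from M visits: M, A, B, F, L, N, C, D, G, H, I, E, K, J
Reachable nodes: 14 of 16 total.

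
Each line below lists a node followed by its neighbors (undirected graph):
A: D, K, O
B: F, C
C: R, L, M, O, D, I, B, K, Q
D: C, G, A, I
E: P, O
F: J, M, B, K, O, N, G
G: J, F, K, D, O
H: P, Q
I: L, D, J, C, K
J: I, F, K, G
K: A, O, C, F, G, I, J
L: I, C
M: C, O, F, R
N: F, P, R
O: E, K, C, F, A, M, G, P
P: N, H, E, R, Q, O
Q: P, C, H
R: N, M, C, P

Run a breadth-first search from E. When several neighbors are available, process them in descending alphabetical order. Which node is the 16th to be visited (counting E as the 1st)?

Visit E; enqueue P, O → queue [P, O]
Visit P; enqueue R, Q, N, H → queue [O, R, Q, N, H]
Visit O; enqueue M, K, G, F, C, A → queue [R, Q, N, H, M, K, G, F, C, A]
Visit R → queue [Q, N, H, M, K, G, F, C, A]
Visit Q → queue [N, H, M, K, G, F, C, A]
Visit N → queue [H, M, K, G, F, C, A]
Visit H → queue [M, K, G, F, C, A]
Visit M → queue [K, G, F, C, A]
Visit K; enqueue J, I → queue [G, F, C, A, J, I]
Visit G; enqueue D → queue [F, C, A, J, I, D]
Visit F; enqueue B → queue [C, A, J, I, D, B]
Visit C; enqueue L → queue [A, J, I, D, B, L]
Visit A → queue [J, I, D, B, L]
Visit J → queue [I, D, B, L]
Visit I → queue [D, B, L]
Visit D → queue [B, L]
Visit B → queue [L]
Visit L → queue []

Visit order: E, P, O, R, Q, N, H, M, K, G, F, C, A, J, I, D, B, L

D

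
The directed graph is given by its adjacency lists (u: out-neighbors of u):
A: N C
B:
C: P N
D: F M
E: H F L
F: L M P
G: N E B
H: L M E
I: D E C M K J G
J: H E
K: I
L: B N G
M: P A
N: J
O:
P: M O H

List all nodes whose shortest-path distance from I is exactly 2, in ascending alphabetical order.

A, B, F, H, L, N, P

Level 0: I
Level 1: C, D, E, G, J, K, M
Level 2: A, B, F, H, L, N, P
Level 3: O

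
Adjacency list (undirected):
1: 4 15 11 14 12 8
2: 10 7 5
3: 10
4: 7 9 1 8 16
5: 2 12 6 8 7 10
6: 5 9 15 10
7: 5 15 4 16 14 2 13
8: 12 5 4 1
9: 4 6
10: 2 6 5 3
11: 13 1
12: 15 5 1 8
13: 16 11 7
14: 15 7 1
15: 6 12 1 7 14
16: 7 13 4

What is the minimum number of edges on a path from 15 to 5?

Level 0: 15
Level 1: 1, 6, 7, 12, 14
Level 2: 2, 4, 5, 8, 9, 10, 11, 13, 16
Level 3: 3
5 first appears at level 2.

2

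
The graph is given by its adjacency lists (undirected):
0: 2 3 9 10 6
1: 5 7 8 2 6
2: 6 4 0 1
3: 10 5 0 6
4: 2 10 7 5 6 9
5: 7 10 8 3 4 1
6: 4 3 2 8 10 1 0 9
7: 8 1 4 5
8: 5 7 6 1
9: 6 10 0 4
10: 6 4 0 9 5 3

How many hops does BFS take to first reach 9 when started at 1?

2

Level 0: 1
Level 1: 2, 5, 6, 7, 8
Level 2: 0, 3, 4, 9, 10
9 first appears at level 2.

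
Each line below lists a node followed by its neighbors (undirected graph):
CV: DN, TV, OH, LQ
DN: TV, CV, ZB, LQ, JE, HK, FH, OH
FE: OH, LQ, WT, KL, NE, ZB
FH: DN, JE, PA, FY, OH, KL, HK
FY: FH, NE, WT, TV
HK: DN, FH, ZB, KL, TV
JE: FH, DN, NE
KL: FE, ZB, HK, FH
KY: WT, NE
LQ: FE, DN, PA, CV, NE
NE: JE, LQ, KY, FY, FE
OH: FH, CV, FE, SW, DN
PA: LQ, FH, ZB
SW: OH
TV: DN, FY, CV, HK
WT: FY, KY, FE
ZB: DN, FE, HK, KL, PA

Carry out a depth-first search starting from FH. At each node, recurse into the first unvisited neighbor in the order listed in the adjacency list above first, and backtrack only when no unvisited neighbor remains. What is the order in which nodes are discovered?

FH, DN, TV, FY, NE, JE, LQ, FE, OH, CV, SW, WT, KY, KL, ZB, HK, PA

Visit FH
FH → DN
DN → TV
TV → FY
FY → NE
NE → JE
NE → LQ
LQ → FE
FE → OH
OH → CV
OH → SW
FE → WT
WT → KY
FE → KL
KL → ZB
ZB → HK
ZB → PA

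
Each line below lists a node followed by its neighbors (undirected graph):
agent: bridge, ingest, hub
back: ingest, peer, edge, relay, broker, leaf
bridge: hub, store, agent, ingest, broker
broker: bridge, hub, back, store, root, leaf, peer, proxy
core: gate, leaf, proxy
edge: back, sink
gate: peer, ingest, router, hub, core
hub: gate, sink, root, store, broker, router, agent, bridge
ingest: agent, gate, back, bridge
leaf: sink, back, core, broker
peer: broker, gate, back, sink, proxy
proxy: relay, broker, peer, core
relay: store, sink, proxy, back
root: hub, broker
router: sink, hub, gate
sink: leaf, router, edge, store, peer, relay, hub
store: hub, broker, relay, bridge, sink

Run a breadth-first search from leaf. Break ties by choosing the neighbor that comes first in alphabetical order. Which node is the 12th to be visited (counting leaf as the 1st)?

Visit leaf; enqueue back, broker, core, sink → queue [back, broker, core, sink]
Visit back; enqueue edge, ingest, peer, relay → queue [broker, core, sink, edge, ingest, peer, relay]
Visit broker; enqueue bridge, hub, proxy, root, store → queue [core, sink, edge, ingest, peer, relay, bridge, hub, proxy, root, store]
Visit core; enqueue gate → queue [sink, edge, ingest, peer, relay, bridge, hub, proxy, root, store, gate]
Visit sink; enqueue router → queue [edge, ingest, peer, relay, bridge, hub, proxy, root, store, gate, router]
Visit edge → queue [ingest, peer, relay, bridge, hub, proxy, root, store, gate, router]
Visit ingest; enqueue agent → queue [peer, relay, bridge, hub, proxy, root, store, gate, router, agent]
Visit peer → queue [relay, bridge, hub, proxy, root, store, gate, router, agent]
Visit relay → queue [bridge, hub, proxy, root, store, gate, router, agent]
Visit bridge → queue [hub, proxy, root, store, gate, router, agent]
Visit hub → queue [proxy, root, store, gate, router, agent]
Visit proxy → queue [root, store, gate, router, agent]
Visit root → queue [store, gate, router, agent]
Visit store → queue [gate, router, agent]
Visit gate → queue [router, agent]
Visit router → queue [agent]
Visit agent → queue []

Visit order: leaf, back, broker, core, sink, edge, ingest, peer, relay, bridge, hub, proxy, root, store, gate, router, agent

proxy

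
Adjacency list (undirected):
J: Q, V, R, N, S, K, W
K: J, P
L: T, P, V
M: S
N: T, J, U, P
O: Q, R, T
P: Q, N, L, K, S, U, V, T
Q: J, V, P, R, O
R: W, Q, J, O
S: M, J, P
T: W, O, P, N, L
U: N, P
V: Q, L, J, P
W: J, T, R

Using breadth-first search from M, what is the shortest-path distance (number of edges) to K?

Level 0: M
Level 1: S
Level 2: J, P
Level 3: K, L, N, Q, R, T, U, V, W
Level 4: O
K first appears at level 3.

3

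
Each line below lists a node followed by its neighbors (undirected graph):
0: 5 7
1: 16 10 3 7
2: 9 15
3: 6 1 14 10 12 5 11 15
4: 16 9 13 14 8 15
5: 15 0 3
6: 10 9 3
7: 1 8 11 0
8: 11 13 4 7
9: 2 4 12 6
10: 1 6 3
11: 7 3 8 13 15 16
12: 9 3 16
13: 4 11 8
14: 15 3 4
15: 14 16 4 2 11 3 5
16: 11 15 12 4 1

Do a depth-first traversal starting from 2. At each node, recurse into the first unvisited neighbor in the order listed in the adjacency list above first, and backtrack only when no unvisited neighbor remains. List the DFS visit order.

2 9 4 16 11 7 1 10 6 3 14 15 5 0 12 8 13

Visit 2
2 → 9
9 → 4
4 → 16
16 → 11
11 → 7
7 → 1
1 → 10
10 → 6
6 → 3
3 → 14
14 → 15
15 → 5
5 → 0
3 → 12
7 → 8
8 → 13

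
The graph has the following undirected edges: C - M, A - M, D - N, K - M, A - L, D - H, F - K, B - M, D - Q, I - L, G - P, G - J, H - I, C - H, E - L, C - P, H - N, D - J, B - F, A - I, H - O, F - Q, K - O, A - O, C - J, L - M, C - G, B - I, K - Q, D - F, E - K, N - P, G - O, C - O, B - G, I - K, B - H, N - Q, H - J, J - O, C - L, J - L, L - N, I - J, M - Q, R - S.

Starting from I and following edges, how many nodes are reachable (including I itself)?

BFS from I visits: I, A, B, H, J, K, L, M, O, F, G, C, D, N, E, Q, P
Reachable nodes: 17 of 19 total.

17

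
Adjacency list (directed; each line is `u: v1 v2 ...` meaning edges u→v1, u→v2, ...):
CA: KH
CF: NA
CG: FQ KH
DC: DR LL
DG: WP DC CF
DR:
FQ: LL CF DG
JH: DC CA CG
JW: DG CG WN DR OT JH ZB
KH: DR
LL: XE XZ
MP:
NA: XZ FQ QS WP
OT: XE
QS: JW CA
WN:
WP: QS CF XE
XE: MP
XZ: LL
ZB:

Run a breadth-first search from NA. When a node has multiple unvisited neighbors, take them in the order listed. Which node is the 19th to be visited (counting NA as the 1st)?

Visit NA; enqueue XZ, FQ, QS, WP → queue [XZ, FQ, QS, WP]
Visit XZ; enqueue LL → queue [FQ, QS, WP, LL]
Visit FQ; enqueue CF, DG → queue [QS, WP, LL, CF, DG]
Visit QS; enqueue JW, CA → queue [WP, LL, CF, DG, JW, CA]
Visit WP; enqueue XE → queue [LL, CF, DG, JW, CA, XE]
Visit LL → queue [CF, DG, JW, CA, XE]
Visit CF → queue [DG, JW, CA, XE]
Visit DG; enqueue DC → queue [JW, CA, XE, DC]
Visit JW; enqueue CG, WN, DR, OT, JH, ZB → queue [CA, XE, DC, CG, WN, DR, OT, JH, ZB]
Visit CA; enqueue KH → queue [XE, DC, CG, WN, DR, OT, JH, ZB, KH]
Visit XE; enqueue MP → queue [DC, CG, WN, DR, OT, JH, ZB, KH, MP]
Visit DC → queue [CG, WN, DR, OT, JH, ZB, KH, MP]
Visit CG → queue [WN, DR, OT, JH, ZB, KH, MP]
Visit WN → queue [DR, OT, JH, ZB, KH, MP]
Visit DR → queue [OT, JH, ZB, KH, MP]
Visit OT → queue [JH, ZB, KH, MP]
Visit JH → queue [ZB, KH, MP]
Visit ZB → queue [KH, MP]
Visit KH → queue [MP]
Visit MP → queue []

Visit order: NA, XZ, FQ, QS, WP, LL, CF, DG, JW, CA, XE, DC, CG, WN, DR, OT, JH, ZB, KH, MP

KH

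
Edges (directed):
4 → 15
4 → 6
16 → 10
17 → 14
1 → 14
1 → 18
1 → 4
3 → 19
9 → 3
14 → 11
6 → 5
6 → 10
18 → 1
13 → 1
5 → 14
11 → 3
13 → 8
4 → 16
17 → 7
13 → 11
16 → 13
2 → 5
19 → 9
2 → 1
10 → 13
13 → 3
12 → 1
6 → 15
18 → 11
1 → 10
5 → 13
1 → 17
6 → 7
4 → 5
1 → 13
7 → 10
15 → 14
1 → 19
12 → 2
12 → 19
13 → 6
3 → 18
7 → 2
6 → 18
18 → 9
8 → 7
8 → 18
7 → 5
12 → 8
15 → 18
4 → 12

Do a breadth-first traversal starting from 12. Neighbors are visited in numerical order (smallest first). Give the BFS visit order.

12 -> 1 -> 2 -> 8 -> 19 -> 4 -> 10 -> 13 -> 14 -> 17 -> 18 -> 5 -> 7 -> 9 -> 6 -> 15 -> 16 -> 3 -> 11

Visit 12; enqueue 1, 2, 8, 19 → queue [1, 2, 8, 19]
Visit 1; enqueue 4, 10, 13, 14, 17, 18 → queue [2, 8, 19, 4, 10, 13, 14, 17, 18]
Visit 2; enqueue 5 → queue [8, 19, 4, 10, 13, 14, 17, 18, 5]
Visit 8; enqueue 7 → queue [19, 4, 10, 13, 14, 17, 18, 5, 7]
Visit 19; enqueue 9 → queue [4, 10, 13, 14, 17, 18, 5, 7, 9]
Visit 4; enqueue 6, 15, 16 → queue [10, 13, 14, 17, 18, 5, 7, 9, 6, 15, 16]
Visit 10 → queue [13, 14, 17, 18, 5, 7, 9, 6, 15, 16]
Visit 13; enqueue 3, 11 → queue [14, 17, 18, 5, 7, 9, 6, 15, 16, 3, 11]
Visit 14 → queue [17, 18, 5, 7, 9, 6, 15, 16, 3, 11]
Visit 17 → queue [18, 5, 7, 9, 6, 15, 16, 3, 11]
Visit 18 → queue [5, 7, 9, 6, 15, 16, 3, 11]
Visit 5 → queue [7, 9, 6, 15, 16, 3, 11]
Visit 7 → queue [9, 6, 15, 16, 3, 11]
Visit 9 → queue [6, 15, 16, 3, 11]
Visit 6 → queue [15, 16, 3, 11]
Visit 15 → queue [16, 3, 11]
Visit 16 → queue [3, 11]
Visit 3 → queue [11]
Visit 11 → queue []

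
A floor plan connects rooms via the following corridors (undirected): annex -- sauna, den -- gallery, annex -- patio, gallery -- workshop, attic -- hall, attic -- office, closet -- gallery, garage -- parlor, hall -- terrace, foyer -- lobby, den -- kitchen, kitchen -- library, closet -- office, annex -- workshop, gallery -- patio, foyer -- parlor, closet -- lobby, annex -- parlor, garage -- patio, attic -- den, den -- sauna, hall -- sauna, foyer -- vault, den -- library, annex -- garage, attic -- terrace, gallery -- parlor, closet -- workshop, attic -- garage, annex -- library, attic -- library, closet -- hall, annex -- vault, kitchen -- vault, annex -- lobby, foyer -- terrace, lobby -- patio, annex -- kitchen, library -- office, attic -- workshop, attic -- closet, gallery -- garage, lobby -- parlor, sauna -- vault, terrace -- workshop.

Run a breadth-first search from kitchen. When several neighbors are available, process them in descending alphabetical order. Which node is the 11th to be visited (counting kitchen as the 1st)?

workshop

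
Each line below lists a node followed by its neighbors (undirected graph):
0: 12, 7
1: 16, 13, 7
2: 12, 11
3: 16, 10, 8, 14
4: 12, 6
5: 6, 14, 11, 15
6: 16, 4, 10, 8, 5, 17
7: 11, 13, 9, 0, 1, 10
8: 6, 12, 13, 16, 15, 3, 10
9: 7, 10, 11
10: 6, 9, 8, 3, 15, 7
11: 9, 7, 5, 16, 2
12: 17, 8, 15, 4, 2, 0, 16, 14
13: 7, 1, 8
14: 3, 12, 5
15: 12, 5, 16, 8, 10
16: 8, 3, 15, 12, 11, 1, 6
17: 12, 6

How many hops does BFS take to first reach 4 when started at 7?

3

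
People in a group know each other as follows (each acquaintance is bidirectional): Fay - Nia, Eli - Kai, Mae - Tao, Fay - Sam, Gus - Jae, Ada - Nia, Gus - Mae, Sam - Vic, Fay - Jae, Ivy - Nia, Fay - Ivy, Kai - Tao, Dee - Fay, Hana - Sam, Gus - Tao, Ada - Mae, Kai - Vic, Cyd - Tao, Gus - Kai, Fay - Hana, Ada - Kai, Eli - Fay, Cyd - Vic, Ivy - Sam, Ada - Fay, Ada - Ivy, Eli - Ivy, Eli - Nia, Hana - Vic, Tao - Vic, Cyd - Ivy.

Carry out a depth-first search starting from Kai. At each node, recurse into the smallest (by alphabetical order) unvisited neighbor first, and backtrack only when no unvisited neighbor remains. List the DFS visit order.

Kai → Ada → Fay → Dee → Eli → Ivy → Cyd → Tao → Gus → Jae → Mae → Vic → Hana → Sam → Nia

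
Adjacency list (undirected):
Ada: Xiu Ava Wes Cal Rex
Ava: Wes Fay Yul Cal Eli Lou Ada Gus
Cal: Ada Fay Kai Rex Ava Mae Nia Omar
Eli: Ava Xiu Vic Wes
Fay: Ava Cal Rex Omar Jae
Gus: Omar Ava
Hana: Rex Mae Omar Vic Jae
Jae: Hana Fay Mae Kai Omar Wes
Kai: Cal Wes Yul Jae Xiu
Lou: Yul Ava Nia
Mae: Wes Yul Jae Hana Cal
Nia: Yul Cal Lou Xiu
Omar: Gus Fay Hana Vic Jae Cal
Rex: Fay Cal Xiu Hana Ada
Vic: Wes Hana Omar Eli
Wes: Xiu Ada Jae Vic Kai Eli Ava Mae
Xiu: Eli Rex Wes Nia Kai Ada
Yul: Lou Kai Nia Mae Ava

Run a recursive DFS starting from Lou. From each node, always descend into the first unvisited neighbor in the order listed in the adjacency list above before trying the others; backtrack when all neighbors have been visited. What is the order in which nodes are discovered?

Lou → Yul → Kai → Cal → Ada → Xiu → Eli → Ava → Wes → Jae → Hana → Rex → Fay → Omar → Gus → Vic → Mae → Nia

Visit Lou
Lou → Yul
Yul → Kai
Kai → Cal
Cal → Ada
Ada → Xiu
Xiu → Eli
Eli → Ava
Ava → Wes
Wes → Jae
Jae → Hana
Hana → Rex
Rex → Fay
Fay → Omar
Omar → Gus
Omar → Vic
Hana → Mae
Xiu → Nia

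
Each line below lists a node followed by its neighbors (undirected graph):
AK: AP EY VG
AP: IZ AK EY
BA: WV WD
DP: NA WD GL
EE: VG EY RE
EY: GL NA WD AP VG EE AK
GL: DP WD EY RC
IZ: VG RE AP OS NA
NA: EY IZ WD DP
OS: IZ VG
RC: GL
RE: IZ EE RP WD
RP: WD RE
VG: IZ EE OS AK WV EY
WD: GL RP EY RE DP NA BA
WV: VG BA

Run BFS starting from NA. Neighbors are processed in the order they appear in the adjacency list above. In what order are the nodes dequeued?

NA → EY → IZ → WD → DP → GL → AP → VG → EE → AK → RE → OS → RP → BA → RC → WV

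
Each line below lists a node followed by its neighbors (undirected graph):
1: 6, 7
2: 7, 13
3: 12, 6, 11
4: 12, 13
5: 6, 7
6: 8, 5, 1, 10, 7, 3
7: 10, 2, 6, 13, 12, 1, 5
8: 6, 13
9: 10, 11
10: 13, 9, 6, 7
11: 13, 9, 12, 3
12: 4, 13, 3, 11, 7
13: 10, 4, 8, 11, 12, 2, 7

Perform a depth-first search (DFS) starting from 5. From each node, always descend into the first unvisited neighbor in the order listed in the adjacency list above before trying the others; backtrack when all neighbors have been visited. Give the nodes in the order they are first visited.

5 -> 6 -> 8 -> 13 -> 10 -> 9 -> 11 -> 12 -> 4 -> 3 -> 7 -> 2 -> 1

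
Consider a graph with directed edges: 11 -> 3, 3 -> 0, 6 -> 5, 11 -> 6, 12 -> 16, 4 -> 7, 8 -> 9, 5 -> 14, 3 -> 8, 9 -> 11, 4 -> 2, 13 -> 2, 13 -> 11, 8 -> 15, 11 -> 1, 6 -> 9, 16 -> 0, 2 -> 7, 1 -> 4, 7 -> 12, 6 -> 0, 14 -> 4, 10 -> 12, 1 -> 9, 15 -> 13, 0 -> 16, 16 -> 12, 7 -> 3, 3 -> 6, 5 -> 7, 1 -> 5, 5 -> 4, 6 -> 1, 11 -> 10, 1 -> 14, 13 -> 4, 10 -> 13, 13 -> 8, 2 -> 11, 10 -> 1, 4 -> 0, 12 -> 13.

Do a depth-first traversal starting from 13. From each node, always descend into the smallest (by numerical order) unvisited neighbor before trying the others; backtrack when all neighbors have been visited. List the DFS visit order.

13 → 2 → 7 → 3 → 0 → 16 → 12 → 6 → 1 → 4 → 5 → 14 → 9 → 11 → 10 → 8 → 15

Visit 13
13 → 2
2 → 7
7 → 3
3 → 0
0 → 16
16 → 12
3 → 6
6 → 1
1 → 4
1 → 5
5 → 14
1 → 9
9 → 11
11 → 10
3 → 8
8 → 15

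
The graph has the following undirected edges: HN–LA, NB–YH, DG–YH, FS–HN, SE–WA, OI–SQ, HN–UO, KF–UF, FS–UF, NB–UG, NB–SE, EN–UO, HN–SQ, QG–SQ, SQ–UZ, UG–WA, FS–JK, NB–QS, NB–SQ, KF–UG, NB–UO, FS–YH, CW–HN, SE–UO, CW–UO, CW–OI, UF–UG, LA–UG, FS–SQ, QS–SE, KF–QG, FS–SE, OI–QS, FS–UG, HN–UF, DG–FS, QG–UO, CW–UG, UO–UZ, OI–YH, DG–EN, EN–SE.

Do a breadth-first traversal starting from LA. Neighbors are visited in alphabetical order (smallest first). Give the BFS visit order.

Visit LA; enqueue HN, UG → queue [HN, UG]
Visit HN; enqueue CW, FS, SQ, UF, UO → queue [UG, CW, FS, SQ, UF, UO]
Visit UG; enqueue KF, NB, WA → queue [CW, FS, SQ, UF, UO, KF, NB, WA]
Visit CW; enqueue OI → queue [FS, SQ, UF, UO, KF, NB, WA, OI]
Visit FS; enqueue DG, JK, SE, YH → queue [SQ, UF, UO, KF, NB, WA, OI, DG, JK, SE, YH]
Visit SQ; enqueue QG, UZ → queue [UF, UO, KF, NB, WA, OI, DG, JK, SE, YH, QG, UZ]
Visit UF → queue [UO, KF, NB, WA, OI, DG, JK, SE, YH, QG, UZ]
Visit UO; enqueue EN → queue [KF, NB, WA, OI, DG, JK, SE, YH, QG, UZ, EN]
Visit KF → queue [NB, WA, OI, DG, JK, SE, YH, QG, UZ, EN]
Visit NB; enqueue QS → queue [WA, OI, DG, JK, SE, YH, QG, UZ, EN, QS]
Visit WA → queue [OI, DG, JK, SE, YH, QG, UZ, EN, QS]
Visit OI → queue [DG, JK, SE, YH, QG, UZ, EN, QS]
Visit DG → queue [JK, SE, YH, QG, UZ, EN, QS]
Visit JK → queue [SE, YH, QG, UZ, EN, QS]
Visit SE → queue [YH, QG, UZ, EN, QS]
Visit YH → queue [QG, UZ, EN, QS]
Visit QG → queue [UZ, EN, QS]
Visit UZ → queue [EN, QS]
Visit EN → queue [QS]
Visit QS → queue []

LA → HN → UG → CW → FS → SQ → UF → UO → KF → NB → WA → OI → DG → JK → SE → YH → QG → UZ → EN → QS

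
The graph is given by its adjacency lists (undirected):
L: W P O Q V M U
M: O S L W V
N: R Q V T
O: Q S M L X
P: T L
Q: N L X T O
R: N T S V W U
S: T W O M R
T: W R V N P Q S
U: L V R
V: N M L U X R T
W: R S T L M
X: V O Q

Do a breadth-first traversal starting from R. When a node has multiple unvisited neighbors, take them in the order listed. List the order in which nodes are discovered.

R, N, T, S, V, W, U, Q, P, O, M, L, X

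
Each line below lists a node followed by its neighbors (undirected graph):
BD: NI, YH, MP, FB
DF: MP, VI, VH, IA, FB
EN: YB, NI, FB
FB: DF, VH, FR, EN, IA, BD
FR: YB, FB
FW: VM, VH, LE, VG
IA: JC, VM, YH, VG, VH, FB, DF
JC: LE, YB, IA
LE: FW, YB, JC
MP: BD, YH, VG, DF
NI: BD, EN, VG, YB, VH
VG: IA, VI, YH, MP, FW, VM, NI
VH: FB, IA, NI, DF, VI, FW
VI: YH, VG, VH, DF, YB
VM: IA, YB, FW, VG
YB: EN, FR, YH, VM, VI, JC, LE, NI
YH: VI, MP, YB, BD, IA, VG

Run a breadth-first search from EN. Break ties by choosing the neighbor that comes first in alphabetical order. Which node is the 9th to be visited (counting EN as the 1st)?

Visit EN; enqueue FB, NI, YB → queue [FB, NI, YB]
Visit FB; enqueue BD, DF, FR, IA, VH → queue [NI, YB, BD, DF, FR, IA, VH]
Visit NI; enqueue VG → queue [YB, BD, DF, FR, IA, VH, VG]
Visit YB; enqueue JC, LE, VI, VM, YH → queue [BD, DF, FR, IA, VH, VG, JC, LE, VI, VM, YH]
Visit BD; enqueue MP → queue [DF, FR, IA, VH, VG, JC, LE, VI, VM, YH, MP]
Visit DF → queue [FR, IA, VH, VG, JC, LE, VI, VM, YH, MP]
Visit FR → queue [IA, VH, VG, JC, LE, VI, VM, YH, MP]
Visit IA → queue [VH, VG, JC, LE, VI, VM, YH, MP]
Visit VH; enqueue FW → queue [VG, JC, LE, VI, VM, YH, MP, FW]
Visit VG → queue [JC, LE, VI, VM, YH, MP, FW]
Visit JC → queue [LE, VI, VM, YH, MP, FW]
Visit LE → queue [VI, VM, YH, MP, FW]
Visit VI → queue [VM, YH, MP, FW]
Visit VM → queue [YH, MP, FW]
Visit YH → queue [MP, FW]
Visit MP → queue [FW]
Visit FW → queue []

Visit order: EN, FB, NI, YB, BD, DF, FR, IA, VH, VG, JC, LE, VI, VM, YH, MP, FW

VH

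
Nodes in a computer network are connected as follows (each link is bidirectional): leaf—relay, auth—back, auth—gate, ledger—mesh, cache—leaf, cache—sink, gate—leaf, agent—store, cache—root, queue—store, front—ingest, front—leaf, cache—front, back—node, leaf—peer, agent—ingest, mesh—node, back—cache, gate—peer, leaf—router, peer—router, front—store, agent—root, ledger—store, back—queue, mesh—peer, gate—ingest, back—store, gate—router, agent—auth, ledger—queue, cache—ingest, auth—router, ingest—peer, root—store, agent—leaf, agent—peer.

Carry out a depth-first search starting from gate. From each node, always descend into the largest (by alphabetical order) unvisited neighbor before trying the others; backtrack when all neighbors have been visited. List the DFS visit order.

gate → router → peer → mesh → node → back → store → root → cache → sink → leaf → relay → front → ingest → agent → auth → queue → ledger

Visit gate
gate → router
router → peer
peer → mesh
mesh → node
node → back
back → store
store → root
root → cache
cache → sink
cache → leaf
leaf → relay
leaf → front
front → ingest
ingest → agent
agent → auth
store → queue
queue → ledger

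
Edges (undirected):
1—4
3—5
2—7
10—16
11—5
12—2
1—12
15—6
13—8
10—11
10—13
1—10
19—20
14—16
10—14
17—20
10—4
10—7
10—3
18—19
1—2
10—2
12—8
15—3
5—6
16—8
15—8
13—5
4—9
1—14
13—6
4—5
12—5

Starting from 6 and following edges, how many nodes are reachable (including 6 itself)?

16

BFS from 6 visits: 6, 15, 13, 5, 8, 3, 10, 12, 11, 4, 16, 14, 7, 2, 1, 9
Reachable nodes: 16 of 20 total.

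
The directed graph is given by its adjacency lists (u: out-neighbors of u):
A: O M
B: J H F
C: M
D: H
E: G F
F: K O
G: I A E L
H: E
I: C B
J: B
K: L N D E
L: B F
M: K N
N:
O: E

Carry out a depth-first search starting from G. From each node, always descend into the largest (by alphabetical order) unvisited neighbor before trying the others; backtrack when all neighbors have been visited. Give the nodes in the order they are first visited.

Visit G
G → L
L → F
F → O
O → E
F → K
K → N
K → D
D → H
L → B
B → J
G → I
I → C
C → M
G → A

G, L, F, O, E, K, N, D, H, B, J, I, C, M, A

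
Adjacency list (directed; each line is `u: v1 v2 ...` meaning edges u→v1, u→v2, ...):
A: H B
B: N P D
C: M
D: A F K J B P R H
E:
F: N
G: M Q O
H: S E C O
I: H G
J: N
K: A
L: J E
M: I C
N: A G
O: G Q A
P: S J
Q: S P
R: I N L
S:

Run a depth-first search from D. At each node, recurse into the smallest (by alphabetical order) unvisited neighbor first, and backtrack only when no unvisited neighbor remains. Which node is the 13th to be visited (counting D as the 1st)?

P

Visit D
D → A
A → B
B → N
N → G
G → M
M → C
M → I
I → H
H → E
H → O
O → Q
Q → P
P → J
P → S
D → F
D → K
D → R
R → L

Visit order: D, A, B, N, G, M, C, I, H, E, O, Q, P, J, S, F, K, R, L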